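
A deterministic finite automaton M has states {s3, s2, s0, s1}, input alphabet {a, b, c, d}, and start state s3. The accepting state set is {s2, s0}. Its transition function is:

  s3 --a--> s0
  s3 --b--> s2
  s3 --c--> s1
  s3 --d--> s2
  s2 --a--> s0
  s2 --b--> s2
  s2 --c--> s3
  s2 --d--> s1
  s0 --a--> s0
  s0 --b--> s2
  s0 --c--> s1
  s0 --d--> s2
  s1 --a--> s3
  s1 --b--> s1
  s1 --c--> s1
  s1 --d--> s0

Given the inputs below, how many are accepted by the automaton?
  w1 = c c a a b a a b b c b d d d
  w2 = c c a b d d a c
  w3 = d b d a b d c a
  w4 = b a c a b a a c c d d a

w1: s3 → s1 → s1 → s3 → s0 → s2 → s0 → s0 → s2 → s2 → s3 → s2 → s1 → s0 → s2  → end s2, accepted
w2: s3 → s1 → s1 → s3 → s2 → s1 → s0 → s0 → s1  → end s1, rejected
w3: s3 → s2 → s2 → s1 → s3 → s2 → s1 → s1 → s3  → end s3, rejected
w4: s3 → s2 → s0 → s1 → s3 → s2 → s0 → s0 → s1 → s1 → s0 → s2 → s0  → end s0, accepted

2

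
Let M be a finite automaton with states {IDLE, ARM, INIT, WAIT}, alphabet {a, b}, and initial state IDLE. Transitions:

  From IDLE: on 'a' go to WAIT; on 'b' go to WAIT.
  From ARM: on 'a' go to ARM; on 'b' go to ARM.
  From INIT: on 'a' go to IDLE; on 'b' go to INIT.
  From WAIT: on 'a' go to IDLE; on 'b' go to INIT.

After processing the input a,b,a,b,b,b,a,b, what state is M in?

WAIT

IDLE → WAIT → INIT → IDLE → WAIT → INIT → INIT → IDLE → WAIT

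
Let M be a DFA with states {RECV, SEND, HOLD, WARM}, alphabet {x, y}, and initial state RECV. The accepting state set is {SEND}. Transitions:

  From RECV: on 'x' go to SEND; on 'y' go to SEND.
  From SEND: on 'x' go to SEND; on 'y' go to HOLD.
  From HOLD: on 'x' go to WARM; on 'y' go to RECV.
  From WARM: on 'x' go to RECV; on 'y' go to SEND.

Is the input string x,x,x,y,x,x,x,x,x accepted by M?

Yes

RECV → SEND → SEND → SEND → HOLD → WARM → RECV → SEND → SEND → SEND
End state SEND is accepting.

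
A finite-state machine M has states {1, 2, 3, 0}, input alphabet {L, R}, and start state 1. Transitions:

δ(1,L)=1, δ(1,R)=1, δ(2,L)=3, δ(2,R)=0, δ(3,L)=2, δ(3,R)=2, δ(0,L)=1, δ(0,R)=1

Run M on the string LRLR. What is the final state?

1 → 1 → 1 → 1 → 1

1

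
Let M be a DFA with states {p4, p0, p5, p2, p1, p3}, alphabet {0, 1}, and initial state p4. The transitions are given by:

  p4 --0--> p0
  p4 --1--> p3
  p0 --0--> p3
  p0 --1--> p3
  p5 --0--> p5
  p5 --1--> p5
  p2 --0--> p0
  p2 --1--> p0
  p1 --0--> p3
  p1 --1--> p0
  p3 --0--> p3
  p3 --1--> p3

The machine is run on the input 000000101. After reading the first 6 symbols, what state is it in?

start at p4
read '0': p4 → p0
read '0': p0 → p3
read '0': p3 → p3
read '0': p3 → p3
read '0': p3 → p3
read '0': p3 → p3
After 6 symbols: p3.

p3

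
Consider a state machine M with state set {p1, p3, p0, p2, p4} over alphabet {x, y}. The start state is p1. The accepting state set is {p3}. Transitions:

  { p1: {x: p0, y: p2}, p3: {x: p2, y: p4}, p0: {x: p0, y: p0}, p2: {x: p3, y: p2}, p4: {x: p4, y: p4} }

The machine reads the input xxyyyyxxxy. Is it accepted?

No

Trace: p1 -x-> p0 -x-> p0 -y-> p0 -y-> p0 -y-> p0 -y-> p0 -x-> p0 -x-> p0 -x-> p0 -y-> p0
End state p0 is not accepting.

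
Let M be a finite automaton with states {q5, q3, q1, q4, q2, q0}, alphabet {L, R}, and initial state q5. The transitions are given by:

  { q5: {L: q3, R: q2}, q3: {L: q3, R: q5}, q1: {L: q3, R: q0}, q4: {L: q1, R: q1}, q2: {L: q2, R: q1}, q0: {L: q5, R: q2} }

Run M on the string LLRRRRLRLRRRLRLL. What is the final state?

q5 → q3 → q3 → q5 → q2 → q1 → q0 → q5 → q2 → q2 → q1 → q0 → q2 → q2 → q1 → q3 → q3

q3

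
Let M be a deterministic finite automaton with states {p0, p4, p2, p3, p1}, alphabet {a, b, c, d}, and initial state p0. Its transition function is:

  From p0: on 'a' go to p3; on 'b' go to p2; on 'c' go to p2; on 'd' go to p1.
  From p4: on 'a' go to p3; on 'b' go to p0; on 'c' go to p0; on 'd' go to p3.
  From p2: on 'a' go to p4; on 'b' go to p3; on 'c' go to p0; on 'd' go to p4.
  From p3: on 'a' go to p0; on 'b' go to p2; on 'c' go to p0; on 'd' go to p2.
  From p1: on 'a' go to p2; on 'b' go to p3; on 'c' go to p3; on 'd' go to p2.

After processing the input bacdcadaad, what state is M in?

p0 → p2 → p4 → p0 → p1 → p3 → p0 → p1 → p2 → p4 → p3

p3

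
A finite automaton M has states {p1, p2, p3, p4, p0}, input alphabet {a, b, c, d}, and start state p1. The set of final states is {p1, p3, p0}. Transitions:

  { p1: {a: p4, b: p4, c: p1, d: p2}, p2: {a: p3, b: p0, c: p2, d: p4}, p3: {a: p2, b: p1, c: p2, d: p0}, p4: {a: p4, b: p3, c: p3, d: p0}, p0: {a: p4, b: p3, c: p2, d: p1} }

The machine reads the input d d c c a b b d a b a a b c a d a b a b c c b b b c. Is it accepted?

start at p1
read 'd': p1 → p2
read 'd': p2 → p4
read 'c': p4 → p3
read 'c': p3 → p2
read 'a': p2 → p3
read 'b': p3 → p1
read 'b': p1 → p4
read 'd': p4 → p0
read 'a': p0 → p4
read 'b': p4 → p3
read 'a': p3 → p2
read 'a': p2 → p3
read 'b': p3 → p1
read 'c': p1 → p1
read 'a': p1 → p4
read 'd': p4 → p0
read 'a': p0 → p4
read 'b': p4 → p3
read 'a': p3 → p2
read 'b': p2 → p0
read 'c': p0 → p2
read 'c': p2 → p2
read 'b': p2 → p0
read 'b': p0 → p3
read 'b': p3 → p1
read 'c': p1 → p1
End state p1 is accepting.

Yes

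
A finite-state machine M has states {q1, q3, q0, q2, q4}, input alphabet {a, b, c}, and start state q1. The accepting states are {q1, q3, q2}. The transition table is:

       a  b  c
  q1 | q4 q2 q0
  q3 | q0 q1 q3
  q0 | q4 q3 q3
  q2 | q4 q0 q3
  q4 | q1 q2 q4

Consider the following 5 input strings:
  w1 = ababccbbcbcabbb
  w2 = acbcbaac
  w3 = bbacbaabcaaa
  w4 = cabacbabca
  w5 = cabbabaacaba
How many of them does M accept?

2

w1: Trace: q1 -a-> q4 -b-> q2 -a-> q4 -b-> q2 -c-> q3 -c-> q3 -b-> q1 -b-> q2 -c-> q3 -b-> q1 -c-> q0 -a-> q4 -b-> q2 -b-> q0 -b-> q3  → end q3, accepted
w2: Trace: q1 -a-> q4 -c-> q4 -b-> q2 -c-> q3 -b-> q1 -a-> q4 -a-> q1 -c-> q0  → end q0, rejected
w3: Trace: q1 -b-> q2 -b-> q0 -a-> q4 -c-> q4 -b-> q2 -a-> q4 -a-> q1 -b-> q2 -c-> q3 -a-> q0 -a-> q4 -a-> q1  → end q1, accepted
w4: Trace: q1 -c-> q0 -a-> q4 -b-> q2 -a-> q4 -c-> q4 -b-> q2 -a-> q4 -b-> q2 -c-> q3 -a-> q0  → end q0, rejected
w5: Trace: q1 -c-> q0 -a-> q4 -b-> q2 -b-> q0 -a-> q4 -b-> q2 -a-> q4 -a-> q1 -c-> q0 -a-> q4 -b-> q2 -a-> q4  → end q4, rejected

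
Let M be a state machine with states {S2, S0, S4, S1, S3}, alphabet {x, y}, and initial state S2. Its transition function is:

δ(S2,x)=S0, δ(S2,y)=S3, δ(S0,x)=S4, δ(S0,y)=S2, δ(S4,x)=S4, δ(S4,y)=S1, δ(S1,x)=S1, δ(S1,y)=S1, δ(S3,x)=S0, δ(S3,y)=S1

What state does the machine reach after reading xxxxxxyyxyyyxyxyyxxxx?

S2 → S0 → S4 → S4 → S4 → S4 → S4 → S1 → S1 → S1 → S1 → S1 → S1 → S1 → S1 → S1 → S1 → S1 → S1 → S1 → S1 → S1

S1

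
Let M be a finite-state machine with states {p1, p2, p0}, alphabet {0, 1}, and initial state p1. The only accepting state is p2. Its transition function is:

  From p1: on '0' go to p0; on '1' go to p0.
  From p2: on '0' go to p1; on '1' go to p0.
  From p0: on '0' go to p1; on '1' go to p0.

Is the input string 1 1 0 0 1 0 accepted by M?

No

start at p1
read '1': p1 → p0
read '1': p0 → p0
read '0': p0 → p1
read '0': p1 → p0
read '1': p0 → p0
read '0': p0 → p1
End state p1 is not accepting.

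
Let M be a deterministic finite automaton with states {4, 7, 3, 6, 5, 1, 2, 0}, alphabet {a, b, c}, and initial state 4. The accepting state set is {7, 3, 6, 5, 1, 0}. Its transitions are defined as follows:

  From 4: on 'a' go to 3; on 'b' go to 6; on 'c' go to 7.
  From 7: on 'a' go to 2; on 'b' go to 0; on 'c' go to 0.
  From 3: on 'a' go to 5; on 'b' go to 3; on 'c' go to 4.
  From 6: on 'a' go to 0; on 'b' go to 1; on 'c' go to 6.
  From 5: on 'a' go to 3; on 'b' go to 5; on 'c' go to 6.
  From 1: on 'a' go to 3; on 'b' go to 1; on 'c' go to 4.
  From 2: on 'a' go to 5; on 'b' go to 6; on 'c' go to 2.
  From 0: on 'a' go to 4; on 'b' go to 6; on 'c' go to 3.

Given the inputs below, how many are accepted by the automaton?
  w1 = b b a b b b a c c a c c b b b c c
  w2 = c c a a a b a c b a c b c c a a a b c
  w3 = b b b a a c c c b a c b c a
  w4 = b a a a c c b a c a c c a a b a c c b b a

w1:
  start at 4
  read 'b': 4 → 6
  read 'b': 6 → 1
  read 'a': 1 → 3
  read 'b': 3 → 3
  read 'b': 3 → 3
  read 'b': 3 → 3
  read 'a': 3 → 5
  read 'c': 5 → 6
  read 'c': 6 → 6
  read 'a': 6 → 0
  read 'c': 0 → 3
  read 'c': 3 → 4
  read 'b': 4 → 6
  read 'b': 6 → 1
  read 'b': 1 → 1
  read 'c': 1 → 4
  read 'c': 4 → 7
  end 7, accepted
w2:
  start at 4
  read 'c': 4 → 7
  read 'c': 7 → 0
  read 'a': 0 → 4
  read 'a': 4 → 3
  read 'a': 3 → 5
  read 'b': 5 → 5
  read 'a': 5 → 3
  read 'c': 3 → 4
  read 'b': 4 → 6
  read 'a': 6 → 0
  read 'c': 0 → 3
  read 'b': 3 → 3
  read 'c': 3 → 4
  read 'c': 4 → 7
  read 'a': 7 → 2
  read 'a': 2 → 5
  read 'a': 5 → 3
  read 'b': 3 → 3
  read 'c': 3 → 4
  end 4, rejected
w3:
  start at 4
  read 'b': 4 → 6
  read 'b': 6 → 1
  read 'b': 1 → 1
  read 'a': 1 → 3
  read 'a': 3 → 5
  read 'c': 5 → 6
  read 'c': 6 → 6
  read 'c': 6 → 6
  read 'b': 6 → 1
  read 'a': 1 → 3
  read 'c': 3 → 4
  read 'b': 4 → 6
  read 'c': 6 → 6
  read 'a': 6 → 0
  end 0, accepted
w4:
  start at 4
  read 'b': 4 → 6
  read 'a': 6 → 0
  read 'a': 0 → 4
  read 'a': 4 → 3
  read 'c': 3 → 4
  read 'c': 4 → 7
  read 'b': 7 → 0
  read 'a': 0 → 4
  read 'c': 4 → 7
  read 'a': 7 → 2
  read 'c': 2 → 2
  read 'c': 2 → 2
  read 'a': 2 → 5
  read 'a': 5 → 3
  read 'b': 3 → 3
  read 'a': 3 → 5
  read 'c': 5 → 6
  read 'c': 6 → 6
  read 'b': 6 → 1
  read 'b': 1 → 1
  read 'a': 1 → 3
  end 3, accepted

3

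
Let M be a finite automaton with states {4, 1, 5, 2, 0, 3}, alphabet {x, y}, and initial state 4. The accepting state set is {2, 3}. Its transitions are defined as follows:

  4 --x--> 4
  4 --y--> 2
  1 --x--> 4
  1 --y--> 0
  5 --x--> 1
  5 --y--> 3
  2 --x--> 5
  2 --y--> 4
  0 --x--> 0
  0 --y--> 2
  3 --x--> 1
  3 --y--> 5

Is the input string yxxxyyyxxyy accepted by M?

start at 4
read 'y': 4 → 2
read 'x': 2 → 5
read 'x': 5 → 1
read 'x': 1 → 4
read 'y': 4 → 2
read 'y': 2 → 4
read 'y': 4 → 2
read 'x': 2 → 5
read 'x': 5 → 1
read 'y': 1 → 0
read 'y': 0 → 2
End state 2 is accepting.

Yes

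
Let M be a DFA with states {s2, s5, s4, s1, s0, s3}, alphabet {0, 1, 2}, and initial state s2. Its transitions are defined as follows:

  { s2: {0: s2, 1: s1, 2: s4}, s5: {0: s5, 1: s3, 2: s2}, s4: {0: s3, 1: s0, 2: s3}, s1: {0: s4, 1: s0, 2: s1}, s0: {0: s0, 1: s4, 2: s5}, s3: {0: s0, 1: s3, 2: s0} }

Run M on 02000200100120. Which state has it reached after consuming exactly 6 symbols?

start at s2
read '0': s2 → s2
read '2': s2 → s4
read '0': s4 → s3
read '0': s3 → s0
read '0': s0 → s0
read '2': s0 → s5
After 6 symbols: s5.

s5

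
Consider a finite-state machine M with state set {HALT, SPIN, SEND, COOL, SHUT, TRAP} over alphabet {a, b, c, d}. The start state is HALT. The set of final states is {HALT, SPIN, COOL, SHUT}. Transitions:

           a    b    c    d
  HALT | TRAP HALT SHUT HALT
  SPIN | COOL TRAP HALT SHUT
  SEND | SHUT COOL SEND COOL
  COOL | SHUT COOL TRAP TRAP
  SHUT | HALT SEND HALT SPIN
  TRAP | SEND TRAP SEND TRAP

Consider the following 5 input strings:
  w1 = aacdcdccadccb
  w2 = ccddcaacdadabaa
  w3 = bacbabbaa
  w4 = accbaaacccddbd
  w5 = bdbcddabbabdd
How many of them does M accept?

w1: Trace: HALT -a-> TRAP -a-> SEND -c-> SEND -d-> COOL -c-> TRAP -d-> TRAP -c-> SEND -c-> SEND -a-> SHUT -d-> SPIN -c-> HALT -c-> SHUT -b-> SEND  → end SEND, rejected
w2: Trace: HALT -c-> SHUT -c-> HALT -d-> HALT -d-> HALT -c-> SHUT -a-> HALT -a-> TRAP -c-> SEND -d-> COOL -a-> SHUT -d-> SPIN -a-> COOL -b-> COOL -a-> SHUT -a-> HALT  → end HALT, accepted
w3: Trace: HALT -b-> HALT -a-> TRAP -c-> SEND -b-> COOL -a-> SHUT -b-> SEND -b-> COOL -a-> SHUT -a-> HALT  → end HALT, accepted
w4: Trace: HALT -a-> TRAP -c-> SEND -c-> SEND -b-> COOL -a-> SHUT -a-> HALT -a-> TRAP -c-> SEND -c-> SEND -c-> SEND -d-> COOL -d-> TRAP -b-> TRAP -d-> TRAP  → end TRAP, rejected
w5: Trace: HALT -b-> HALT -d-> HALT -b-> HALT -c-> SHUT -d-> SPIN -d-> SHUT -a-> HALT -b-> HALT -b-> HALT -a-> TRAP -b-> TRAP -d-> TRAP -d-> TRAP  → end TRAP, rejected

2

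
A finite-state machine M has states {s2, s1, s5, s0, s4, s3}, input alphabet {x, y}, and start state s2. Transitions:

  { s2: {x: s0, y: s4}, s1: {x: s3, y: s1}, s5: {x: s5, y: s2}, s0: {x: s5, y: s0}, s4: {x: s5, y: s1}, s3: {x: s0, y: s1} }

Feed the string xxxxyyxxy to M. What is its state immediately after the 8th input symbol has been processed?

s2 → s0 → s5 → s5 → s5 → s2 → s4 → s5 → s5
After 8 symbols: s5.

s5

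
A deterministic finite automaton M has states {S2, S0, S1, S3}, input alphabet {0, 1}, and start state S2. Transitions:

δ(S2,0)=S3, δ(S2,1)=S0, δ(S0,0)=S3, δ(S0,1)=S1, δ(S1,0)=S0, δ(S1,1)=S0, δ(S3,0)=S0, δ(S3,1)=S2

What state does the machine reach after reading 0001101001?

S1

S2 → S3 → S0 → S3 → S2 → S0 → S3 → S2 → S3 → S0 → S1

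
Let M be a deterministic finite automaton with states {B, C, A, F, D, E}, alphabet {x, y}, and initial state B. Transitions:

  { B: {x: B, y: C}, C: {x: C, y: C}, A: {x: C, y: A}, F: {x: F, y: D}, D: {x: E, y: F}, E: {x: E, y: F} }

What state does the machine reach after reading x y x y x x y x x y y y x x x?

start at B
read 'x': B → B
read 'y': B → C
read 'x': C → C
read 'y': C → C
read 'x': C → C
read 'x': C → C
read 'y': C → C
read 'x': C → C
read 'x': C → C
read 'y': C → C
read 'y': C → C
read 'y': C → C
read 'x': C → C
read 'x': C → C
read 'x': C → C

C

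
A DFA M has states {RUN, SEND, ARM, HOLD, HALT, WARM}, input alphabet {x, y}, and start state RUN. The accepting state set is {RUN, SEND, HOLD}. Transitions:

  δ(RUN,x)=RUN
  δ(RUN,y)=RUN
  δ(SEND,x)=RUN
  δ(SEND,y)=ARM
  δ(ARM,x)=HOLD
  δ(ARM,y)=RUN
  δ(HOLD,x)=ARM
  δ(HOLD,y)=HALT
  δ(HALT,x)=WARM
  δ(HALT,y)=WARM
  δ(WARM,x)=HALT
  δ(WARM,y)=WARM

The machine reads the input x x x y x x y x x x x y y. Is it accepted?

Yes

Trace: RUN -x-> RUN -x-> RUN -x-> RUN -y-> RUN -x-> RUN -x-> RUN -y-> RUN -x-> RUN -x-> RUN -x-> RUN -x-> RUN -y-> RUN -y-> RUN
End state RUN is accepting.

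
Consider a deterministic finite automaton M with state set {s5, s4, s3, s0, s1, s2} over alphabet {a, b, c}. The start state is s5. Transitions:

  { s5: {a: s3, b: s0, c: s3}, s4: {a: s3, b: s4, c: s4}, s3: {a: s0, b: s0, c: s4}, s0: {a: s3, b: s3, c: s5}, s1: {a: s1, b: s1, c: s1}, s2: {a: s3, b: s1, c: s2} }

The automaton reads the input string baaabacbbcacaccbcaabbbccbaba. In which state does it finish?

s5 → s0 → s3 → s0 → s3 → s0 → s3 → s4 → s4 → s4 → s4 → s3 → s4 → s3 → s4 → s4 → s4 → s4 → s3 → s0 → s3 → s0 → s3 → s4 → s4 → s4 → s3 → s0 → s3

s3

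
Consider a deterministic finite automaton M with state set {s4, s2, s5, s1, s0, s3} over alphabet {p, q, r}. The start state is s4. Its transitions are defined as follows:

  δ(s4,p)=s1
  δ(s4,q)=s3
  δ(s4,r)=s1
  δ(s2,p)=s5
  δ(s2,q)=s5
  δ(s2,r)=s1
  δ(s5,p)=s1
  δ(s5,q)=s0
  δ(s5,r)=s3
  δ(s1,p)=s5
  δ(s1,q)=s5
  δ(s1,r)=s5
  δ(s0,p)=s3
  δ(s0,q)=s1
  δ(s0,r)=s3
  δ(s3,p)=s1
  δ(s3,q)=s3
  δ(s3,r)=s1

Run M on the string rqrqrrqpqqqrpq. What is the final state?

start at s4
read 'r': s4 → s1
read 'q': s1 → s5
read 'r': s5 → s3
read 'q': s3 → s3
read 'r': s3 → s1
read 'r': s1 → s5
read 'q': s5 → s0
read 'p': s0 → s3
read 'q': s3 → s3
read 'q': s3 → s3
read 'q': s3 → s3
read 'r': s3 → s1
read 'p': s1 → s5
read 'q': s5 → s0

s0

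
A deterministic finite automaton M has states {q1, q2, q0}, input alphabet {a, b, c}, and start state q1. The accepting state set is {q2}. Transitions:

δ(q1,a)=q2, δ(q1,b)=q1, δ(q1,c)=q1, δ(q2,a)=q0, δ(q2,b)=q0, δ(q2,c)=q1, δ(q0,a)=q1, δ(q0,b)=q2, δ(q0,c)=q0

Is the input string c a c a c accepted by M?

q1 → q1 → q2 → q1 → q2 → q1
End state q1 is not accepting.

No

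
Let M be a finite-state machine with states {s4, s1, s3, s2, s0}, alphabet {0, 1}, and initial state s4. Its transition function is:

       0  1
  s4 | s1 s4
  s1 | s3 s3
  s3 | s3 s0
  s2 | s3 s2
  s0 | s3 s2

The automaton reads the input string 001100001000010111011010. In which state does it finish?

s3

s4 → s1 → s3 → s0 → s2 → s3 → s3 → s3 → s3 → s0 → s3 → s3 → s3 → s3 → s0 → s3 → s0 → s2 → s2 → s3 → s0 → s2 → s3 → s0 → s3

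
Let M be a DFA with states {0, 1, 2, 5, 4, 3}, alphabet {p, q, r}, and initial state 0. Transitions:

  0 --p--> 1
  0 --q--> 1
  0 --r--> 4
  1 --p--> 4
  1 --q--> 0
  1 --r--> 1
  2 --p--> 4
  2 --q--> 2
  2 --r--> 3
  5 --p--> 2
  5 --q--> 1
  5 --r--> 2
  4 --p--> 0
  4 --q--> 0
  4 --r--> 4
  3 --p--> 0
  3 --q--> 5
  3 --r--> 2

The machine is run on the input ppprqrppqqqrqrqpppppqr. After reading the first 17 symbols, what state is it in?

4

0 → 1 → 4 → 0 → 4 → 0 → 4 → 0 → 1 → 0 → 1 → 0 → 4 → 0 → 4 → 0 → 1 → 4
After 17 symbols: 4.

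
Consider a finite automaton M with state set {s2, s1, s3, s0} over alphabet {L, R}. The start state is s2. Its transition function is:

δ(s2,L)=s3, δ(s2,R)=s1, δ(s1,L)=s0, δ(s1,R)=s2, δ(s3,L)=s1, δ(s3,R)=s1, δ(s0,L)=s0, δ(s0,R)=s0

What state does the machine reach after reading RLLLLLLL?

start at s2
read 'R': s2 → s1
read 'L': s1 → s0
read 'L': s0 → s0
read 'L': s0 → s0
read 'L': s0 → s0
read 'L': s0 → s0
read 'L': s0 → s0
read 'L': s0 → s0

s0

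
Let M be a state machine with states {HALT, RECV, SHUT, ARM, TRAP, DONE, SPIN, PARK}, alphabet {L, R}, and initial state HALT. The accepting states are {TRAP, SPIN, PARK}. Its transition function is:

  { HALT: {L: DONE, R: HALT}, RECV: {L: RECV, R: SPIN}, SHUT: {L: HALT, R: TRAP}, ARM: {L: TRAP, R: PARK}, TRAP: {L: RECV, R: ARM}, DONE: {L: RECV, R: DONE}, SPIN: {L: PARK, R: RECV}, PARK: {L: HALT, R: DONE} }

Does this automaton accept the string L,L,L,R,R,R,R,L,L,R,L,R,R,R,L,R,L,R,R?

Trace: HALT -L-> DONE -L-> RECV -L-> RECV -R-> SPIN -R-> RECV -R-> SPIN -R-> RECV -L-> RECV -L-> RECV -R-> SPIN -L-> PARK -R-> DONE -R-> DONE -R-> DONE -L-> RECV -R-> SPIN -L-> PARK -R-> DONE -R-> DONE
End state DONE is not accepting.

No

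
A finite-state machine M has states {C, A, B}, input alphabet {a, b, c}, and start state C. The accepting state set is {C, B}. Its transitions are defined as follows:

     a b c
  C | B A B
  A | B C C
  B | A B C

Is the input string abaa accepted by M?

start at C
read 'a': C → B
read 'b': B → B
read 'a': B → A
read 'a': A → B
End state B is accepting.

Yes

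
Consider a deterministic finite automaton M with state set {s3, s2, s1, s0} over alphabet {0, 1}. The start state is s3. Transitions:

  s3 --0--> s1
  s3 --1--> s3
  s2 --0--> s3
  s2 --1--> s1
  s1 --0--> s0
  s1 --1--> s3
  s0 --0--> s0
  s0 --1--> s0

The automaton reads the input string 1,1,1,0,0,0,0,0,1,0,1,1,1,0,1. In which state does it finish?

s0

s3 → s3 → s3 → s3 → s1 → s0 → s0 → s0 → s0 → s0 → s0 → s0 → s0 → s0 → s0 → s0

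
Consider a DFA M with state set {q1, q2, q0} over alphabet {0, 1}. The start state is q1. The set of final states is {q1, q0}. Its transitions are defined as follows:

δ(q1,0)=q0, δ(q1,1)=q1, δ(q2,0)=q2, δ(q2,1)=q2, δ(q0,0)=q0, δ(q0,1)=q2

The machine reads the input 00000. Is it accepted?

start at q1
read '0': q1 → q0
read '0': q0 → q0
read '0': q0 → q0
read '0': q0 → q0
read '0': q0 → q0
End state q0 is accepting.

Yes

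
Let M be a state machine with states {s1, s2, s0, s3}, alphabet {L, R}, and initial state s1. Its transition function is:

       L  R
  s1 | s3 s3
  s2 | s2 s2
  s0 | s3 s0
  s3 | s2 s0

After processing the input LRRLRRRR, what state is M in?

Trace: s1 -L-> s3 -R-> s0 -R-> s0 -L-> s3 -R-> s0 -R-> s0 -R-> s0 -R-> s0

s0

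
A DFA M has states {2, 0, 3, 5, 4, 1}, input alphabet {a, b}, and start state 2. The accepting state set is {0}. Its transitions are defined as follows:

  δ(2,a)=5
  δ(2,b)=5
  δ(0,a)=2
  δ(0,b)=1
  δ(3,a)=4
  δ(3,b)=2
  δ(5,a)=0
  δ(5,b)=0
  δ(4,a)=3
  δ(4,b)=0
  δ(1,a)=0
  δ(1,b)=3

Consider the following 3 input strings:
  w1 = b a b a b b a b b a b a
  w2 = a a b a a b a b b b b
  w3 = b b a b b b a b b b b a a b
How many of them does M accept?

w1: 2 → 5 → 0 → 1 → 0 → 1 → 3 → 4 → 0 → 1 → 0 → 1 → 0  → end 0, accepted
w2: 2 → 5 → 0 → 1 → 0 → 2 → 5 → 0 → 1 → 3 → 2 → 5  → end 5, rejected
w3: 2 → 5 → 0 → 2 → 5 → 0 → 1 → 0 → 1 → 3 → 2 → 5 → 0 → 2 → 5  → end 5, rejected

1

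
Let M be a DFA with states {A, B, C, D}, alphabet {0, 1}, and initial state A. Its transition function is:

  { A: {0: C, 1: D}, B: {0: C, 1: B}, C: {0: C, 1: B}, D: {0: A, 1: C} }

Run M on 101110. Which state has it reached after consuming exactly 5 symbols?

Trace: A -1-> D -0-> A -1-> D -1-> C -1-> B
After 5 symbols: B.

B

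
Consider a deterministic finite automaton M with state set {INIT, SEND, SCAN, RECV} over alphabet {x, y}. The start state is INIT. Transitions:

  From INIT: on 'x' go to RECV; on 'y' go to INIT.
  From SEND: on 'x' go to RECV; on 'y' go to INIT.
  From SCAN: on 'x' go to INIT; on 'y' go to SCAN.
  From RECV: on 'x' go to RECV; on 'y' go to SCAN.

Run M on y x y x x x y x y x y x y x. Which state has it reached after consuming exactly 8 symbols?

Trace: INIT -y-> INIT -x-> RECV -y-> SCAN -x-> INIT -x-> RECV -x-> RECV -y-> SCAN -x-> INIT
After 8 symbols: INIT.

INIT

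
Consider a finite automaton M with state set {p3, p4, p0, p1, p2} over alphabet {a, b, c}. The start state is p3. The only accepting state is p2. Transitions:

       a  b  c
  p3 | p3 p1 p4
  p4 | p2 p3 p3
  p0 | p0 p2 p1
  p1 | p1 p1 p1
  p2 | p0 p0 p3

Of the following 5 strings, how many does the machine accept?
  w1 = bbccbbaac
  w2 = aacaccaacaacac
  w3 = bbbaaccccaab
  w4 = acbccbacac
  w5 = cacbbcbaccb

w1: p3 → p1 → p1 → p1 → p1 → p1 → p1 → p1 → p1 → p1  → end p1, rejected
w2: p3 → p3 → p3 → p4 → p2 → p3 → p4 → p2 → p0 → p1 → p1 → p1 → p1 → p1 → p1  → end p1, rejected
w3: p3 → p1 → p1 → p1 → p1 → p1 → p1 → p1 → p1 → p1 → p1 → p1 → p1  → end p1, rejected
w4: p3 → p3 → p4 → p3 → p4 → p3 → p1 → p1 → p1 → p1 → p1  → end p1, rejected
w5: p3 → p4 → p2 → p3 → p1 → p1 → p1 → p1 → p1 → p1 → p1 → p1  → end p1, rejected

0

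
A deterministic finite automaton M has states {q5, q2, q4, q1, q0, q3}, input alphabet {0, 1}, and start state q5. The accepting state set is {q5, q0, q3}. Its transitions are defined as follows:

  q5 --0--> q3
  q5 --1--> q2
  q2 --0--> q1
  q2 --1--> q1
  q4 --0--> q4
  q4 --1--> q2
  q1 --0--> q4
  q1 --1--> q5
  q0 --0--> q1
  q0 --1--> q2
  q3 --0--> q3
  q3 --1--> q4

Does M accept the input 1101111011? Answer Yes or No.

No

Trace: q5 -1-> q2 -1-> q1 -0-> q4 -1-> q2 -1-> q1 -1-> q5 -1-> q2 -0-> q1 -1-> q5 -1-> q2
End state q2 is not accepting.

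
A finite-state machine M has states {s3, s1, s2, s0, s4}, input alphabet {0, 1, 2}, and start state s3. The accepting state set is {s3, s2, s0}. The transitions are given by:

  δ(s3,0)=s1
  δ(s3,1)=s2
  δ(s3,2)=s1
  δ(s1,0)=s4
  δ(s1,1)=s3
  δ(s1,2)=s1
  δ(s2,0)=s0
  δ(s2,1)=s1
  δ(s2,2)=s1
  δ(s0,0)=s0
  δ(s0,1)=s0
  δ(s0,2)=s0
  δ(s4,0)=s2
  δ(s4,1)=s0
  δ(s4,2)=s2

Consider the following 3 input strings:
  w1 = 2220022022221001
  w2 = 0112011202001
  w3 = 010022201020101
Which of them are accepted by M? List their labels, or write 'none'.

w1, w2, w3

w1: s3 → s1 → s1 → s1 → s4 → s2 → s1 → s1 → s4 → s2 → s1 → s1 → s1 → s3 → s1 → s4 → s0  → end s0, accepted
w2: s3 → s1 → s3 → s2 → s1 → s4 → s0 → s0 → s0 → s0 → s0 → s0 → s0 → s0  → end s0, accepted
w3: s3 → s1 → s3 → s1 → s4 → s2 → s1 → s1 → s4 → s0 → s0 → s0 → s0 → s0 → s0 → s0  → end s0, accepted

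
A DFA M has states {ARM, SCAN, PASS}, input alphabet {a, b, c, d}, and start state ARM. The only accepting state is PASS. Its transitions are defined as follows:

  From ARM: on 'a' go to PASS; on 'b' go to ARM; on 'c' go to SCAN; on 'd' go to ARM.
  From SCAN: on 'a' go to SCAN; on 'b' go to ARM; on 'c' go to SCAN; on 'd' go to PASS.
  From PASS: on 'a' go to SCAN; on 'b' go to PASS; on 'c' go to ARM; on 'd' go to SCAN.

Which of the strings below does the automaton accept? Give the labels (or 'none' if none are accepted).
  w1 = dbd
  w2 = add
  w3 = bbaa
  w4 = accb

w1:
  start at ARM
  read 'd': ARM → ARM
  read 'b': ARM → ARM
  read 'd': ARM → ARM
  end ARM, rejected
w2:
  start at ARM
  read 'a': ARM → PASS
  read 'd': PASS → SCAN
  read 'd': SCAN → PASS
  end PASS, accepted
w3:
  start at ARM
  read 'b': ARM → ARM
  read 'b': ARM → ARM
  read 'a': ARM → PASS
  read 'a': PASS → SCAN
  end SCAN, rejected
w4:
  start at ARM
  read 'a': ARM → PASS
  read 'c': PASS → ARM
  read 'c': ARM → SCAN
  read 'b': SCAN → ARM
  end ARM, rejected

w2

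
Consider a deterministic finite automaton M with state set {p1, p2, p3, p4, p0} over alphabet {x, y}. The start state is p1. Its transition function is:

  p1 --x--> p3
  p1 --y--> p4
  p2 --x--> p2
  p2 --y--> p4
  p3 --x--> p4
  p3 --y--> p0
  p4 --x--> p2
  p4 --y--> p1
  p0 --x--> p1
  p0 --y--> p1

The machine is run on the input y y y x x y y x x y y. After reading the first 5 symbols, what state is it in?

Trace: p1 -y-> p4 -y-> p1 -y-> p4 -x-> p2 -x-> p2
After 5 symbols: p2.

p2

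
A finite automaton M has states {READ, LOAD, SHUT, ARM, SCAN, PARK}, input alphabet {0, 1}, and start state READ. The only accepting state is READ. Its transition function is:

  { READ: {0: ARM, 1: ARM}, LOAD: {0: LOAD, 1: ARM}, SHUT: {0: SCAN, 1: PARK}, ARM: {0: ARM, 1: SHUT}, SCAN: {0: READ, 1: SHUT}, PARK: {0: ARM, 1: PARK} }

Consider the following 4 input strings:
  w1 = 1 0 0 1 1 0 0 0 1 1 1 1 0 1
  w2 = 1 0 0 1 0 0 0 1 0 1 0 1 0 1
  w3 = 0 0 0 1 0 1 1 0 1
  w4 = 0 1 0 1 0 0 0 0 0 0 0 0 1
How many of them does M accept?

w1: Trace: READ -1-> ARM -0-> ARM -0-> ARM -1-> SHUT -1-> PARK -0-> ARM -0-> ARM -0-> ARM -1-> SHUT -1-> PARK -1-> PARK -1-> PARK -0-> ARM -1-> SHUT  → end SHUT, rejected
w2: Trace: READ -1-> ARM -0-> ARM -0-> ARM -1-> SHUT -0-> SCAN -0-> READ -0-> ARM -1-> SHUT -0-> SCAN -1-> SHUT -0-> SCAN -1-> SHUT -0-> SCAN -1-> SHUT  → end SHUT, rejected
w3: Trace: READ -0-> ARM -0-> ARM -0-> ARM -1-> SHUT -0-> SCAN -1-> SHUT -1-> PARK -0-> ARM -1-> SHUT  → end SHUT, rejected
w4: Trace: READ -0-> ARM -1-> SHUT -0-> SCAN -1-> SHUT -0-> SCAN -0-> READ -0-> ARM -0-> ARM -0-> ARM -0-> ARM -0-> ARM -0-> ARM -1-> SHUT  → end SHUT, rejected

0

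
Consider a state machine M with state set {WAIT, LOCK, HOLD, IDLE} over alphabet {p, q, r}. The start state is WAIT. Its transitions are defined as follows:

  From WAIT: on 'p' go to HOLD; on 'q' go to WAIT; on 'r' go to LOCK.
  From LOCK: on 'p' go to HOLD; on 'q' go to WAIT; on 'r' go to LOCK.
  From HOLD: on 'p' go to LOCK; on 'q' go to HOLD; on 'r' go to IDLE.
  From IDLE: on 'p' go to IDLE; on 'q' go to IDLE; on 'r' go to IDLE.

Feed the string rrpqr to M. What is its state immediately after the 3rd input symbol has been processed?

start at WAIT
read 'r': WAIT → LOCK
read 'r': LOCK → LOCK
read 'p': LOCK → HOLD
After 3 symbols: HOLD.

HOLD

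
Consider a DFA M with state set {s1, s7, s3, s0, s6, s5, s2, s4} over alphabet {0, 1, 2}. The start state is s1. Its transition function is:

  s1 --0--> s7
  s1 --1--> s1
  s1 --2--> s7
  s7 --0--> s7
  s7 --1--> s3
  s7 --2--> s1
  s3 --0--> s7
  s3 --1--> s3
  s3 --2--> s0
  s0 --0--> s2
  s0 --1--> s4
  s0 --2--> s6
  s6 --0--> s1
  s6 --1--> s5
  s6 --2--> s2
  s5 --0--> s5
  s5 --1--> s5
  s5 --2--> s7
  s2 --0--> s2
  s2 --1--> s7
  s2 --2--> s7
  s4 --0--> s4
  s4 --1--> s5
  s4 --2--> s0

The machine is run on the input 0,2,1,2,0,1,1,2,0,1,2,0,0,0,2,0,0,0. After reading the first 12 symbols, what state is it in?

s1 → s7 → s1 → s1 → s7 → s7 → s3 → s3 → s0 → s2 → s7 → s1 → s7
After 12 symbols: s7.

s7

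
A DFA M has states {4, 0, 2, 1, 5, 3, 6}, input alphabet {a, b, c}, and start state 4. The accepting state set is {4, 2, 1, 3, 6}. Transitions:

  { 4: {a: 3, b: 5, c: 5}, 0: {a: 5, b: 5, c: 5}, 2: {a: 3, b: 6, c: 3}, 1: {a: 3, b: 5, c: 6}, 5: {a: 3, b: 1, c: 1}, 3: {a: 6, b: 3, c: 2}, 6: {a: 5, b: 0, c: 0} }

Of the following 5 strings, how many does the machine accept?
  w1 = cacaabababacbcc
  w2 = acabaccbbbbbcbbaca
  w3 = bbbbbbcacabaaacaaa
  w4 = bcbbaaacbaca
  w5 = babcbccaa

4

w1: Trace: 4 -c-> 5 -a-> 3 -c-> 2 -a-> 3 -a-> 6 -b-> 0 -a-> 5 -b-> 1 -a-> 3 -b-> 3 -a-> 6 -c-> 0 -b-> 5 -c-> 1 -c-> 6  → end 6, accepted
w2: Trace: 4 -a-> 3 -c-> 2 -a-> 3 -b-> 3 -a-> 6 -c-> 0 -c-> 5 -b-> 1 -b-> 5 -b-> 1 -b-> 5 -b-> 1 -c-> 6 -b-> 0 -b-> 5 -a-> 3 -c-> 2 -a-> 3  → end 3, accepted
w3: Trace: 4 -b-> 5 -b-> 1 -b-> 5 -b-> 1 -b-> 5 -b-> 1 -c-> 6 -a-> 5 -c-> 1 -a-> 3 -b-> 3 -a-> 6 -a-> 5 -a-> 3 -c-> 2 -a-> 3 -a-> 6 -a-> 5  → end 5, rejected
w4: Trace: 4 -b-> 5 -c-> 1 -b-> 5 -b-> 1 -a-> 3 -a-> 6 -a-> 5 -c-> 1 -b-> 5 -a-> 3 -c-> 2 -a-> 3  → end 3, accepted
w5: Trace: 4 -b-> 5 -a-> 3 -b-> 3 -c-> 2 -b-> 6 -c-> 0 -c-> 5 -a-> 3 -a-> 6  → end 6, accepted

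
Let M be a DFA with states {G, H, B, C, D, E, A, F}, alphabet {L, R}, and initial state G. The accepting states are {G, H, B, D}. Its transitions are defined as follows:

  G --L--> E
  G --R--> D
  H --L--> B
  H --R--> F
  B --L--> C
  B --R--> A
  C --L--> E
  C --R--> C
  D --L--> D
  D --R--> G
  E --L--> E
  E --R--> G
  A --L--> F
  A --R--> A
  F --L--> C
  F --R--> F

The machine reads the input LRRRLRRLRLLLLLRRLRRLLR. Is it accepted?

start at G
read 'L': G → E
read 'R': E → G
read 'R': G → D
read 'R': D → G
read 'L': G → E
read 'R': E → G
read 'R': G → D
read 'L': D → D
read 'R': D → G
read 'L': G → E
read 'L': E → E
read 'L': E → E
read 'L': E → E
read 'L': E → E
read 'R': E → G
read 'R': G → D
read 'L': D → D
read 'R': D → G
read 'R': G → D
read 'L': D → D
read 'L': D → D
read 'R': D → G
End state G is accepting.

Yes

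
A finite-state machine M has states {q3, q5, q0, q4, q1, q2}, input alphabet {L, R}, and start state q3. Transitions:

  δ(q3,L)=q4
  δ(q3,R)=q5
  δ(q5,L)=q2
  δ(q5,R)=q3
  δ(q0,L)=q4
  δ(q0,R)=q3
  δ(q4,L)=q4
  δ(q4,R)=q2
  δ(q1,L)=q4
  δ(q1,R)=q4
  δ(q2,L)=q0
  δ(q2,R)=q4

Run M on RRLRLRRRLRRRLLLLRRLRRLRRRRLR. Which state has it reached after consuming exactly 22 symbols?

q4

Trace: q3 -R-> q5 -R-> q3 -L-> q4 -R-> q2 -L-> q0 -R-> q3 -R-> q5 -R-> q3 -L-> q4 -R-> q2 -R-> q4 -R-> q2 -L-> q0 -L-> q4 -L-> q4 -L-> q4 -R-> q2 -R-> q4 -L-> q4 -R-> q2 -R-> q4 -L-> q4
After 22 symbols: q4.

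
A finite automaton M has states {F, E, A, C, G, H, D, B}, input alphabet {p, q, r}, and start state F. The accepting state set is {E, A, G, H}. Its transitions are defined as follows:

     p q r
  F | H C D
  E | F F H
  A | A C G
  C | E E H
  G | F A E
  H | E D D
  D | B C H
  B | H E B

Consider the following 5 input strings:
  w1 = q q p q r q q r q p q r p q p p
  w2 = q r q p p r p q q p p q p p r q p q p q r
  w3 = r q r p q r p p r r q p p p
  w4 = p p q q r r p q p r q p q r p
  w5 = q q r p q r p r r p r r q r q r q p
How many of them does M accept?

3

w1:
  start at F
  read 'q': F → C
  read 'q': C → E
  read 'p': E → F
  read 'q': F → C
  read 'r': C → H
  read 'q': H → D
  read 'q': D → C
  read 'r': C → H
  read 'q': H → D
  read 'p': D → B
  read 'q': B → E
  read 'r': E → H
  read 'p': H → E
  read 'q': E → F
  read 'p': F → H
  read 'p': H → E
  end E, accepted
w2:
  start at F
  read 'q': F → C
  read 'r': C → H
  read 'q': H → D
  read 'p': D → B
  read 'p': B → H
  read 'r': H → D
  read 'p': D → B
  read 'q': B → E
  read 'q': E → F
  read 'p': F → H
  read 'p': H → E
  read 'q': E → F
  read 'p': F → H
  read 'p': H → E
  read 'r': E → H
  read 'q': H → D
  read 'p': D → B
  read 'q': B → E
  read 'p': E → F
  read 'q': F → C
  read 'r': C → H
  end H, accepted
w3:
  start at F
  read 'r': F → D
  read 'q': D → C
  read 'r': C → H
  read 'p': H → E
  read 'q': E → F
  read 'r': F → D
  read 'p': D → B
  read 'p': B → H
  read 'r': H → D
  read 'r': D → H
  read 'q': H → D
  read 'p': D → B
  read 'p': B → H
  read 'p': H → E
  end E, accepted
w4:
  start at F
  read 'p': F → H
  read 'p': H → E
  read 'q': E → F
  read 'q': F → C
  read 'r': C → H
  read 'r': H → D
  read 'p': D → B
  read 'q': B → E
  read 'p': E → F
  read 'r': F → D
  read 'q': D → C
  read 'p': C → E
  read 'q': E → F
  read 'r': F → D
  read 'p': D → B
  end B, rejected
w5:
  start at F
  read 'q': F → C
  read 'q': C → E
  read 'r': E → H
  read 'p': H → E
  read 'q': E → F
  read 'r': F → D
  read 'p': D → B
  read 'r': B → B
  read 'r': B → B
  read 'p': B → H
  read 'r': H → D
  read 'r': D → H
  read 'q': H → D
  read 'r': D → H
  read 'q': H → D
  read 'r': D → H
  read 'q': H → D
  read 'p': D → B
  end B, rejected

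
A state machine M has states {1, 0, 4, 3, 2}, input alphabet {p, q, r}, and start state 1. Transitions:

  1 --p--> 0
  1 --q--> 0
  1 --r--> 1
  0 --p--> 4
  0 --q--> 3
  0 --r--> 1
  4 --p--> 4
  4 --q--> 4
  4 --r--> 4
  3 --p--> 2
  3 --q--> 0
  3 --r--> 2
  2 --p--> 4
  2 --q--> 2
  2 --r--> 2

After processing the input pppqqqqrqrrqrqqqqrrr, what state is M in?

start at 1
read 'p': 1 → 0
read 'p': 0 → 4
read 'p': 4 → 4
read 'q': 4 → 4
read 'q': 4 → 4
read 'q': 4 → 4
read 'q': 4 → 4
read 'r': 4 → 4
read 'q': 4 → 4
read 'r': 4 → 4
read 'r': 4 → 4
read 'q': 4 → 4
read 'r': 4 → 4
read 'q': 4 → 4
read 'q': 4 → 4
read 'q': 4 → 4
read 'q': 4 → 4
read 'r': 4 → 4
read 'r': 4 → 4
read 'r': 4 → 4

4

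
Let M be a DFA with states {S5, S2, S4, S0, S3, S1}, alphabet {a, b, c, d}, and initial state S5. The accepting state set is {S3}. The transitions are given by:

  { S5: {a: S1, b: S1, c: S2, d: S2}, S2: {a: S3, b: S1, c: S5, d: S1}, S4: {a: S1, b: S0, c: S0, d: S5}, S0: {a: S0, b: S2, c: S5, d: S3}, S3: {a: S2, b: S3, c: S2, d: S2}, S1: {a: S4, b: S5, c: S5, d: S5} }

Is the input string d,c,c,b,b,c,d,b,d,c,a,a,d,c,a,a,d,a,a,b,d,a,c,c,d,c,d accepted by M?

start at S5
read 'd': S5 → S2
read 'c': S2 → S5
read 'c': S5 → S2
read 'b': S2 → S1
read 'b': S1 → S5
read 'c': S5 → S2
read 'd': S2 → S1
read 'b': S1 → S5
read 'd': S5 → S2
read 'c': S2 → S5
read 'a': S5 → S1
read 'a': S1 → S4
read 'd': S4 → S5
read 'c': S5 → S2
read 'a': S2 → S3
read 'a': S3 → S2
read 'd': S2 → S1
read 'a': S1 → S4
read 'a': S4 → S1
read 'b': S1 → S5
read 'd': S5 → S2
read 'a': S2 → S3
read 'c': S3 → S2
read 'c': S2 → S5
read 'd': S5 → S2
read 'c': S2 → S5
read 'd': S5 → S2
End state S2 is not accepting.

No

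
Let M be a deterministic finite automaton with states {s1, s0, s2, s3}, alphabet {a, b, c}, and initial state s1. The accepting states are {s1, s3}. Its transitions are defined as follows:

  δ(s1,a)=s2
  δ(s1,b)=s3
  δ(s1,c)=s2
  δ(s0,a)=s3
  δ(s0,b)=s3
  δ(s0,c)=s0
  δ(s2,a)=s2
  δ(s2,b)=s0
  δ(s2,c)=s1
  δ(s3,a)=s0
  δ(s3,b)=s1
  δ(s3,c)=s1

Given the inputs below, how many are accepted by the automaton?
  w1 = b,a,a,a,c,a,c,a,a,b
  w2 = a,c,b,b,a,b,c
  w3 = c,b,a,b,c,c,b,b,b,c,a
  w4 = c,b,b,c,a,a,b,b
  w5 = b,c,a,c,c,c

w1: s1 → s3 → s0 → s3 → s0 → s0 → s3 → s1 → s2 → s2 → s0  → end s0, rejected
w2: s1 → s2 → s1 → s3 → s1 → s2 → s0 → s0  → end s0, rejected
w3: s1 → s2 → s0 → s3 → s1 → s2 → s1 → s3 → s1 → s3 → s1 → s2  → end s2, rejected
w4: s1 → s2 → s0 → s3 → s1 → s2 → s2 → s0 → s3  → end s3, accepted
w5: s1 → s3 → s1 → s2 → s1 → s2 → s1  → end s1, accepted

2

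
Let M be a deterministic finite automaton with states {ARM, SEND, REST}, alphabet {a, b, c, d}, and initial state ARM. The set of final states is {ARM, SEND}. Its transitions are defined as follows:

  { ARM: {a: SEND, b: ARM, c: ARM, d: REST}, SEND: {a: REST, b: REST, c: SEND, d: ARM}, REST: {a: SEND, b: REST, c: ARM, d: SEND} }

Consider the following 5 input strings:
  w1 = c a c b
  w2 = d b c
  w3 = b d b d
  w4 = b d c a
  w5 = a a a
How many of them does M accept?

4

w1: ARM → ARM → SEND → SEND → REST  → end REST, rejected
w2: ARM → REST → REST → ARM  → end ARM, accepted
w3: ARM → ARM → REST → REST → SEND  → end SEND, accepted
w4: ARM → ARM → REST → ARM → SEND  → end SEND, accepted
w5: ARM → SEND → REST → SEND  → end SEND, accepted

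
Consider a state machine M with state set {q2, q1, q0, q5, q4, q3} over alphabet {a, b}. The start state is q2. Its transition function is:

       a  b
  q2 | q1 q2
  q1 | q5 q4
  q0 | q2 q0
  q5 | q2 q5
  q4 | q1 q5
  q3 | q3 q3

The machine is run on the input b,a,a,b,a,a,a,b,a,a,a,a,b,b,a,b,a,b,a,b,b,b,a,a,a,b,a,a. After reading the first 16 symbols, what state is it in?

q2 → q2 → q1 → q5 → q5 → q2 → q1 → q5 → q5 → q2 → q1 → q5 → q2 → q2 → q2 → q1 → q4
After 16 symbols: q4.

q4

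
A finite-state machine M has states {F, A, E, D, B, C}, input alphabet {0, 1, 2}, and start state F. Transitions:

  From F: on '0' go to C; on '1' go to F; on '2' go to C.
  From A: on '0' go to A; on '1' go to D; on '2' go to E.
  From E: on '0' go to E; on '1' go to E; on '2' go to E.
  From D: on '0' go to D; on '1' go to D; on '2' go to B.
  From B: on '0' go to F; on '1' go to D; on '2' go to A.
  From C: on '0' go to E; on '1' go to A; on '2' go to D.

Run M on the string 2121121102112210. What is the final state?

Trace: F -2-> C -1-> A -2-> E -1-> E -1-> E -2-> E -1-> E -1-> E -0-> E -2-> E -1-> E -1-> E -2-> E -2-> E -1-> E -0-> E

E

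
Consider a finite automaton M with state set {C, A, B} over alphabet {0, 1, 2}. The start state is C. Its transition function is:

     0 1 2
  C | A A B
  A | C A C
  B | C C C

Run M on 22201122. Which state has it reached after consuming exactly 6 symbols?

A

C → B → C → B → C → A → A
After 6 symbols: A.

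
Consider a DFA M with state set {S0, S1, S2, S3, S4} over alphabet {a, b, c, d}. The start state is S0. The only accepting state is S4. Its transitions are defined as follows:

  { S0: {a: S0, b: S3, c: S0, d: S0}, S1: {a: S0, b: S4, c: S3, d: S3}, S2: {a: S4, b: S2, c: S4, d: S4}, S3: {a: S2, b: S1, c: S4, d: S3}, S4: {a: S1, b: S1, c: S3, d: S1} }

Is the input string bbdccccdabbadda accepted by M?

start at S0
read 'b': S0 → S3
read 'b': S3 → S1
read 'd': S1 → S3
read 'c': S3 → S4
read 'c': S4 → S3
read 'c': S3 → S4
read 'c': S4 → S3
read 'd': S3 → S3
read 'a': S3 → S2
read 'b': S2 → S2
read 'b': S2 → S2
read 'a': S2 → S4
read 'd': S4 → S1
read 'd': S1 → S3
read 'a': S3 → S2
End state S2 is not accepting.

No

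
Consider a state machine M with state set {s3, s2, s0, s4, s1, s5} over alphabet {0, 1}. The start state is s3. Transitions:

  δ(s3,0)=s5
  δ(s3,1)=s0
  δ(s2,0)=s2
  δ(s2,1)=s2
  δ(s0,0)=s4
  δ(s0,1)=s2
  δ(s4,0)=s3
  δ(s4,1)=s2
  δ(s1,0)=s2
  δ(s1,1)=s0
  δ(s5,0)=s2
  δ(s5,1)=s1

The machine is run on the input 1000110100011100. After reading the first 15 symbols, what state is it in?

Trace: s3 -1-> s0 -0-> s4 -0-> s3 -0-> s5 -1-> s1 -1-> s0 -0-> s4 -1-> s2 -0-> s2 -0-> s2 -0-> s2 -1-> s2 -1-> s2 -1-> s2 -0-> s2
After 15 symbols: s2.

s2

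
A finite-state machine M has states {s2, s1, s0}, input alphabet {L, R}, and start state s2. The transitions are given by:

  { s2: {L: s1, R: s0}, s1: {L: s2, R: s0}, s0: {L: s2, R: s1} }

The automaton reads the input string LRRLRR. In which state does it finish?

start at s2
read 'L': s2 → s1
read 'R': s1 → s0
read 'R': s0 → s1
read 'L': s1 → s2
read 'R': s2 → s0
read 'R': s0 → s1

s1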